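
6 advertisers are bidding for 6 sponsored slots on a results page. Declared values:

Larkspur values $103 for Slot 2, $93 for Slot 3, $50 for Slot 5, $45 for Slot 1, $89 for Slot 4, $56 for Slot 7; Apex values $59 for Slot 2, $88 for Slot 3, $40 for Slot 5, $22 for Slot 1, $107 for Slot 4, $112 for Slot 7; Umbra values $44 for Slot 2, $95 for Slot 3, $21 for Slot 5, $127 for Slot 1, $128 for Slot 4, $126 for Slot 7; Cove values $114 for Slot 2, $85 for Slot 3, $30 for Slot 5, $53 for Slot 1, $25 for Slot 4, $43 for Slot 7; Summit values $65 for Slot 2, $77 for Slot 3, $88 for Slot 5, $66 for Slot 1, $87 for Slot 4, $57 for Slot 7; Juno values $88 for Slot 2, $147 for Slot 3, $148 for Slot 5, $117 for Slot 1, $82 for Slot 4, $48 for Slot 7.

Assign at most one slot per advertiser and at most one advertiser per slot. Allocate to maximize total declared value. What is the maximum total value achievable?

Optimal: Larkspur→Slot 3 ($93), Apex→Slot 7 ($112), Umbra→Slot 1 ($127), Cove→Slot 2 ($114), Summit→Slot 4 ($87), Juno→Slot 5 ($148) — total 93+112+127+114+87+148 = $681.
Column-greedy (each slot in turn goes to its best remaining advertiser) gives $639, worse by 42.
Next-best assignment: Larkspur→Slot 4, Apex→Slot 7, Umbra→Slot 1, Cove→Slot 2, Summit→Slot 5, Juno→Slot 3 = $677.
Swapping Cove↔Apex (Cove→Slot 7 $43, Apex→Slot 2 $59) loses 124.

Max total: $681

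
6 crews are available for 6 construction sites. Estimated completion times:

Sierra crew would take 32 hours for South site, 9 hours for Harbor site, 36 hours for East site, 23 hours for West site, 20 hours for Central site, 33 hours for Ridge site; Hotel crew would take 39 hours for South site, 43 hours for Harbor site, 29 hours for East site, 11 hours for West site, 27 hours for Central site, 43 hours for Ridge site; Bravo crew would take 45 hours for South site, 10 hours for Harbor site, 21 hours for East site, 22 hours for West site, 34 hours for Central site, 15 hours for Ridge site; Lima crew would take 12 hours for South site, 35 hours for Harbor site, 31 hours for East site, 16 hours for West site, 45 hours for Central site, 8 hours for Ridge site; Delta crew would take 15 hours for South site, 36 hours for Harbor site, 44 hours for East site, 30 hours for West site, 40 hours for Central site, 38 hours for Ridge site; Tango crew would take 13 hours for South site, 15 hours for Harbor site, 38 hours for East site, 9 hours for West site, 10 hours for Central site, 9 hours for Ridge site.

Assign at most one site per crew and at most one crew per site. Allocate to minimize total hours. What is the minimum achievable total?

Minimum total: 74 hours

This is a one-to-one assignment (minimum-cost bipartite matching).
Optimal: Sierra crew→Harbor site (9 hours), Hotel crew→West site (11 hours), Bravo crew→East site (21 hours), Lima crew→Ridge site (8 hours), Delta crew→South site (15 hours), Tango crew→Central site (10 hours) — total 9+11+21+8+15+10 = 74 hours.
No other one-to-one assignment undercuts 74 hours.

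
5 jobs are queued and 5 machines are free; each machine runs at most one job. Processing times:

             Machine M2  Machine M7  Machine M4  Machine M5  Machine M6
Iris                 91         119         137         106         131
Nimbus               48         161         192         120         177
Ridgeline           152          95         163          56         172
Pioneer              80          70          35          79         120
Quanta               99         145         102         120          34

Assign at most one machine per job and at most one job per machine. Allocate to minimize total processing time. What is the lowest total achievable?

Minimum total: 292 min

Optimal: Iris→Machine M7 (119 min), Nimbus→Machine M2 (48 min), Ridgeline→Machine M5 (56 min), Pioneer→Machine M4 (35 min), Quanta→Machine M6 (34 min) — total 119+48+56+35+34 = 292 min.
Column-greedy (each machine in turn goes to its cheapest remaining job) gives 407 min, worse by 115.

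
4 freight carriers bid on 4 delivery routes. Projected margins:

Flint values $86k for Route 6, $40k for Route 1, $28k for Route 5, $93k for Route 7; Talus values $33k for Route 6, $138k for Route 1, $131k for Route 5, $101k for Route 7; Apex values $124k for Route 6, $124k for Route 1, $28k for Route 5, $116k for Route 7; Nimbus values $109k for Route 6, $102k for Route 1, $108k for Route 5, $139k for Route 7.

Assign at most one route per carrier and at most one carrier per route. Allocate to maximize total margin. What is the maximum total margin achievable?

Max total: $480k

Optimal: Flint→Route 6 ($86k), Talus→Route 5 ($131k), Apex→Route 1 ($124k), Nimbus→Route 7 ($139k) — total 86+131+124+139 = $480k.
Max-entry greedy (repeatedly take the single best remaining cell) gives $429k, worse by 51.
Next-best assignment: Flint→Route 7, Talus→Route 1, Apex→Route 6, Nimbus→Route 5 = $463k.
Swapping Nimbus↔Apex (Nimbus→Route 1 $102k, Apex→Route 7 $116k) loses 45.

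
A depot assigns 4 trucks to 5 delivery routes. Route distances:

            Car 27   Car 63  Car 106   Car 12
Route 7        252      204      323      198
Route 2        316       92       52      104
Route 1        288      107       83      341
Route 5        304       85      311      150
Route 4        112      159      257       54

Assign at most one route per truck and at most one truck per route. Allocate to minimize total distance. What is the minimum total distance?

Minimum total: 384 km

Treat this as an assignment problem: match each truck to one route.
Optimal: Car 27→Route 4 (112 km), Car 63→Route 5 (85 km), Car 106→Route 1 (83 km), Car 12→Route 2 (104 km) — total 112+85+83+104 = 384 km.
Min-entry greedy (repeatedly take the single cheapest remaining cell) gives 443 km, worse by 59.
Next-best assignment: Car 27→Route 4, Car 63→Route 1, Car 106→Route 2, Car 12→Route 5 = 421 km.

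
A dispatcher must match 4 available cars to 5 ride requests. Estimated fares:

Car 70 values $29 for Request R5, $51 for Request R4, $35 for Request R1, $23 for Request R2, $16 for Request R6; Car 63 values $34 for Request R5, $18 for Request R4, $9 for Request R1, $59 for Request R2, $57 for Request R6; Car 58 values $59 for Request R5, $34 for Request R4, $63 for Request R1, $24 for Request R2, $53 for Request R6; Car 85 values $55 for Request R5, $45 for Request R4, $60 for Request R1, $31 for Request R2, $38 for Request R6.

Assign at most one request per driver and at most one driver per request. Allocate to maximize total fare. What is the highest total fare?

Max total: $229

Optimal: Car 70→Request R4 ($51), Car 63→Request R2 ($59), Car 58→Request R5 ($59), Car 85→Request R1 ($60) — total 51+59+59+60 = $229.
Row-greedy (each driver in turn takes its best remaining request) gives $228, worse by 1.
Next-best assignment: Car 70→Request R4, Car 63→Request R2, Car 58→Request R1, Car 85→Request R5 = $228.
Every other assignment is strictly worse.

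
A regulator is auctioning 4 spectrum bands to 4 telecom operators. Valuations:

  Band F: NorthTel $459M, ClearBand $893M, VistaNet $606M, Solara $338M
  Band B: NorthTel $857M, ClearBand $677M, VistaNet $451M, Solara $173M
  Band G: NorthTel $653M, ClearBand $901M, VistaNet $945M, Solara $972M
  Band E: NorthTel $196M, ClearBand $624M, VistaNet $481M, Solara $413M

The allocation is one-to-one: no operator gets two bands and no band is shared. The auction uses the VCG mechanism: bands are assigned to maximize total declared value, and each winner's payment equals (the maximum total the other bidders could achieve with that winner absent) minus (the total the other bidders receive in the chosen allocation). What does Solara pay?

Efficient allocation: NorthTel→Band B ($857M), ClearBand→Band F ($893M), VistaNet→Band E ($481M), Solara→Band G ($972M); total welfare W = $3203M.
Solara receives Band G at value $972M, so the others get W − 972 = $2231M.
Without Solara: best allocation of the remaining 3 bidders over all 4 bands is NorthTel→Band B ($857M), ClearBand→Band F ($893M), VistaNet→Band G ($945M), total $2695M.
VCG payment = (others' best without Solara) − (others' welfare with Solara) = 2695 − 2231 = $464M.

Solara pays $464M.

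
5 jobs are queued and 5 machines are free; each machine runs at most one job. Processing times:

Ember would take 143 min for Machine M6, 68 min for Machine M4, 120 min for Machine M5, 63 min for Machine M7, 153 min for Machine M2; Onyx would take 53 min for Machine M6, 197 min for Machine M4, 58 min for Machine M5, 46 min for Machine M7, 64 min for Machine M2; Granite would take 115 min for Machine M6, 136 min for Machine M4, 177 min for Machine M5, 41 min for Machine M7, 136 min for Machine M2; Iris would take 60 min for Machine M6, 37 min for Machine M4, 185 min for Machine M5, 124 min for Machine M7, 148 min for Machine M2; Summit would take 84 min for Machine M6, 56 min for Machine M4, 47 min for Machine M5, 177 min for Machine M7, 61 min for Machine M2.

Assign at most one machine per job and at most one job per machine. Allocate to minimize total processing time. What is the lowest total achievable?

Minimum total: 280 min

This is a one-to-one assignment (minimum-cost bipartite matching).
Optimal: Ember→Machine M4 (68 min), Onyx→Machine M2 (64 min), Granite→Machine M7 (41 min), Iris→Machine M6 (60 min), Summit→Machine M5 (47 min) — total 68+64+41+60+47 = 280 min.
Min-entry greedy (repeatedly take the single cheapest remaining cell) gives 331 min, worse by 51.
Next-best assignment: Ember→Machine M4, Onyx→Machine M5, Granite→Machine M7, Iris→Machine M6, Summit→Machine M2 = 288 min.
Checked against all permutations: 280 min is optimal.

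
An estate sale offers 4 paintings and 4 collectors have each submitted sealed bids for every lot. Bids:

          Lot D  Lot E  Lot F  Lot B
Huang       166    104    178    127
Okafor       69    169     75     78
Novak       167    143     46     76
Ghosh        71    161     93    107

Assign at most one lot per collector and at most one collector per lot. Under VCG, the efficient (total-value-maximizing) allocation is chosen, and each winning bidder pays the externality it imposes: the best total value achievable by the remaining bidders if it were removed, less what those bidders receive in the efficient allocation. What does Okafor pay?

Efficient allocation: Huang→Lot F ($178), Okafor→Lot E ($169), Novak→Lot D ($167), Ghosh→Lot B ($107); total welfare W = $621.
Okafor receives Lot E at value $169, so the others get W − 169 = $452.
Without Okafor: best allocation of the remaining 3 bidders over all 4 lots is Huang→Lot F ($178), Novak→Lot D ($167), Ghosh→Lot E ($161), total $506.
VCG payment = (others' best without Okafor) − (others' welfare with Okafor) = 506 − 452 = $54.

Okafor pays $54.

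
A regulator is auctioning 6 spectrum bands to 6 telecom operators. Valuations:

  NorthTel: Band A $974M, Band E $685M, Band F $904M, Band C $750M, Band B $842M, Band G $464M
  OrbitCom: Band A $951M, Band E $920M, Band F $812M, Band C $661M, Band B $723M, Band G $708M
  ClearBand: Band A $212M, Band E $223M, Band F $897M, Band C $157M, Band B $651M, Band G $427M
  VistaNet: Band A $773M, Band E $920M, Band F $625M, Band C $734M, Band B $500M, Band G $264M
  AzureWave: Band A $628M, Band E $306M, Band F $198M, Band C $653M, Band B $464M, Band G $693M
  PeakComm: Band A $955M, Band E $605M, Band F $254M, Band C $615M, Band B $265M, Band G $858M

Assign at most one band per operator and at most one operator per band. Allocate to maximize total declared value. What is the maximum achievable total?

Max total: $5121M

This is the linear assignment problem.
Optimal: NorthTel→Band B ($842M), OrbitCom→Band A ($951M), ClearBand→Band F ($897M), VistaNet→Band E ($920M), AzureWave→Band C ($653M), PeakComm→Band G ($858M) — total 842+951+897+920+653+858 = $5121M.
Row-greedy (each operator in turn takes its best remaining band) gives $4483M, worse by 638.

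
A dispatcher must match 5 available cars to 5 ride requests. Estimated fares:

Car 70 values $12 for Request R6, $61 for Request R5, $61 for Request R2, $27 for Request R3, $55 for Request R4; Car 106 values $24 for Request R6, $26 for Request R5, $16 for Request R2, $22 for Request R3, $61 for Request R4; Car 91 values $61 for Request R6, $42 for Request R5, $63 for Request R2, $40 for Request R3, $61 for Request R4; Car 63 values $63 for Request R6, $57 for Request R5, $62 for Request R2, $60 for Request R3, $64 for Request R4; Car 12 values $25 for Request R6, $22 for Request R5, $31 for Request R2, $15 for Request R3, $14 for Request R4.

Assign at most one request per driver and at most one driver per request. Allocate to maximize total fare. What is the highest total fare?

Max total: $274

This is a one-to-one assignment (maximum-weight bipartite matching).
Optimal: Car 70→Request R5 ($61), Car 106→Request R4 ($61), Car 91→Request R6 ($61), Car 63→Request R3 ($60), Car 12→Request R2 ($31) — total 61+61+61+60+31 = $274.
Column-greedy (each request in turn goes to its best remaining driver) gives $223, worse by 51.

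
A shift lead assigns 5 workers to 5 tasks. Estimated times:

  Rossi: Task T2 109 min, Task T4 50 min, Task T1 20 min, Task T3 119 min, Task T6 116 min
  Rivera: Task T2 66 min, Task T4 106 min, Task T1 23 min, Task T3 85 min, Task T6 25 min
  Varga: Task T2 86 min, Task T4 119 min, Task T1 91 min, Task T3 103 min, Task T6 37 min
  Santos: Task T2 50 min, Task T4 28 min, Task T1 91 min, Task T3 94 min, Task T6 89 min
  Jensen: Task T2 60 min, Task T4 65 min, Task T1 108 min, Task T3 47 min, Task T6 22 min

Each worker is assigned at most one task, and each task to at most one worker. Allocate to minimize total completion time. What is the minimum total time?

Treat this as an assignment problem: match each worker to one task.
Optimal: Rossi→Task T1 (20 min), Rivera→Task T2 (66 min), Varga→Task T6 (37 min), Santos→Task T4 (28 min), Jensen→Task T3 (47 min) — total 20+66+37+28+47 = 198 min.
Row-greedy (each worker in turn takes its cheapest remaining task) gives 206 min, worse by 8.
Next-best assignment: Rossi→Task T1, Rivera→Task T6, Varga→Task T2, Santos→Task T4, Jensen→Task T3 = 206 min.
Every other assignment is strictly worse.

Minimum total: 198 min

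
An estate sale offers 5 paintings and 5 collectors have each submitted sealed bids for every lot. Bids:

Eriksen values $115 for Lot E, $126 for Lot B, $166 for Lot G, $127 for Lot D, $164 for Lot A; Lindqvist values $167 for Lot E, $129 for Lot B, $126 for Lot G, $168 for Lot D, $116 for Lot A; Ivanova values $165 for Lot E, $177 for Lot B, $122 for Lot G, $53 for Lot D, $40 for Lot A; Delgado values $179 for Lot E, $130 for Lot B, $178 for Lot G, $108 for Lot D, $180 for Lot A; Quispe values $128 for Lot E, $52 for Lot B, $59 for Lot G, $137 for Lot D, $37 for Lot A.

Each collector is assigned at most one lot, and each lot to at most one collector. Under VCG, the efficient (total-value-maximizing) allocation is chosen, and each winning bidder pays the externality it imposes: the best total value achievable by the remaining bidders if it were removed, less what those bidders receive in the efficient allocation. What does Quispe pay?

Efficient allocation: Eriksen→Lot G ($166), Lindqvist→Lot E ($167), Ivanova→Lot B ($177), Delgado→Lot A ($180), Quispe→Lot D ($137); total welfare W = $827.
Quispe receives Lot D at value $137, so the others get W − 137 = $690.
Without Quispe: best allocation of the remaining 4 bidders over all 5 lots is Eriksen→Lot G ($166), Lindqvist→Lot D ($168), Ivanova→Lot B ($177), Delgado→Lot A ($180), total $691.
VCG payment = (others' best without Quispe) − (others' welfare with Quispe) = 691 − 690 = $1.

Quispe pays $1.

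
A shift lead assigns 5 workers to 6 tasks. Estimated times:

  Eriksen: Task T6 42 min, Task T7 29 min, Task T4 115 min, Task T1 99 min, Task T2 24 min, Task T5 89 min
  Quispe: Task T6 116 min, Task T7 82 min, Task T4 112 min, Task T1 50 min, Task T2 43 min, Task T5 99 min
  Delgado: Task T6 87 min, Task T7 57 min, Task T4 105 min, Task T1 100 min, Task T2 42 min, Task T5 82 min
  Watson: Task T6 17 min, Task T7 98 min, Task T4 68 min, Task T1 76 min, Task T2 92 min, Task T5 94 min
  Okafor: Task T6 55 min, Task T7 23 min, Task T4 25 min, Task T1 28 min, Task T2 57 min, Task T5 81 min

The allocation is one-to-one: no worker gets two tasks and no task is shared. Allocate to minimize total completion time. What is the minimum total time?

Optimal: Eriksen→Task T7 (29 min), Quispe→Task T1 (50 min), Delgado→Task T2 (42 min), Watson→Task T6 (17 min), Okafor→Task T4 (25 min) — total 29+50+42+17+25 = 163 min.
Min-entry greedy (repeatedly take the single cheapest remaining cell) gives 196 min, worse by 33.
Next-best assignment: Eriksen→Task T2, Quispe→Task T1, Delgado→Task T7, Watson→Task T6, Okafor→Task T4 = 173 min.
Every other assignment is strictly worse.

Minimum total: 163 min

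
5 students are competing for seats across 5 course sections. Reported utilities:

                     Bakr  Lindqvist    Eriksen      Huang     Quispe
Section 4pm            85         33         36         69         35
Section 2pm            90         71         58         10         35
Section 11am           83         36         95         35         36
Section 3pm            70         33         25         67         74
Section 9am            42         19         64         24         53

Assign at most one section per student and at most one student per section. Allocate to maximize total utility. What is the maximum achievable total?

Max total: 371 points

Treat this as an assignment problem: match each student to one section.
Optimal: Bakr→Section 4pm (85 points), Lindqvist→Section 2pm (71 points), Eriksen→Section 11am (95 points), Huang→Section 3pm (67 points), Quispe→Section 9am (53 points) — total 85+71+95+67+53 = 371 points.
Column-greedy (each section in turn goes to its best remaining student) gives 349 points, worse by 22.
Next-best assignment: Bakr→Section 11am, Lindqvist→Section 2pm, Eriksen→Section 9am, Huang→Section 4pm, Quispe→Section 3pm = 361 points.
Every other assignment is strictly worse.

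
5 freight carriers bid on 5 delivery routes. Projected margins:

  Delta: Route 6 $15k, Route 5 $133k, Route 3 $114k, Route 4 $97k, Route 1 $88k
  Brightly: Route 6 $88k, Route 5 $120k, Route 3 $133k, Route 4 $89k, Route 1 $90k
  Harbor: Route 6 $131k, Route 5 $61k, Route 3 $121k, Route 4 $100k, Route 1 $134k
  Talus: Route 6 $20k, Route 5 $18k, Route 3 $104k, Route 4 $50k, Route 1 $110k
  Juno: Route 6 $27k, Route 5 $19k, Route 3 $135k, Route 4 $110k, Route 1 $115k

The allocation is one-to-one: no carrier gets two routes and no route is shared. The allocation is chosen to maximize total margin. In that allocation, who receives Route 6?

Harbor receives Route 6.

Optimal: Delta→Route 5 ($133k), Brightly→Route 3 ($133k), Harbor→Route 6 ($131k), Talus→Route 1 ($110k), Juno→Route 4 ($110k) — total 133+133+131+110+110 = $617k.
Max-entry greedy (repeatedly take the single best remaining cell) gives $511k, worse by 106.
Next-best assignment: Delta→Route 5, Brightly→Route 4, Harbor→Route 6, Talus→Route 1, Juno→Route 3 = $598k.
Checked against all permutations: $617k is optimal.
Harbor's own top route is Route 1 ($134k), but forcing Harbor→Route 1 and reassigning the rest optimally gives only $569k — worse by 48.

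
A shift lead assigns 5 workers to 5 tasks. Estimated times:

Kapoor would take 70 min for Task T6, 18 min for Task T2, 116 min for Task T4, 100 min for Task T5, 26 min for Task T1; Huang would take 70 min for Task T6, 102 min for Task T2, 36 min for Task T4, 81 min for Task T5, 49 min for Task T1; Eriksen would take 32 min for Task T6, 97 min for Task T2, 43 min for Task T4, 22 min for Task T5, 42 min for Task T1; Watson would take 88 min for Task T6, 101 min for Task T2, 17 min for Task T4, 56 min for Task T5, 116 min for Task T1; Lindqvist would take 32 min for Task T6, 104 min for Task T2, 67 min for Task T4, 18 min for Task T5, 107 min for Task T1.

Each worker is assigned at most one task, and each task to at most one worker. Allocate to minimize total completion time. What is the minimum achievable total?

Treat this as an assignment problem: match each worker to one task.
Optimal: Kapoor→Task T2 (18 min), Huang→Task T1 (49 min), Eriksen→Task T6 (32 min), Watson→Task T4 (17 min), Lindqvist→Task T5 (18 min) — total 18+49+32+17+18 = 134 min.
Row-greedy (each worker in turn takes its cheapest remaining task) gives 271 min, worse by 137.
Next-best assignment: Kapoor→Task T2, Huang→Task T1, Eriksen→Task T5, Watson→Task T4, Lindqvist→Task T6 = 138 min.

Min total: 134 min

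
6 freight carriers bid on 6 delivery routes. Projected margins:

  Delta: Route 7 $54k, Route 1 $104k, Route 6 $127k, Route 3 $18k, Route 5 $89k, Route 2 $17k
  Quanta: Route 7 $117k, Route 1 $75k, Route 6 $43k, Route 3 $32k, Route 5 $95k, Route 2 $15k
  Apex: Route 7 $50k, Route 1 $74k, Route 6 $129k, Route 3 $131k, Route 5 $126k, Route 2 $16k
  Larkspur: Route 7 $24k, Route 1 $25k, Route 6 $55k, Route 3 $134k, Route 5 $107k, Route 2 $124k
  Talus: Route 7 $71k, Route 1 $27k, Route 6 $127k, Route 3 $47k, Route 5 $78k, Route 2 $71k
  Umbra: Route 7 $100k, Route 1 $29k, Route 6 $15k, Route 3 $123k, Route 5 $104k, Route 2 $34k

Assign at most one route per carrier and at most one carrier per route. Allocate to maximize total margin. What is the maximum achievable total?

Maximum total: $721k

Treat this as an assignment problem: match each carrier to one route.
Optimal: Delta→Route 1 ($104k), Quanta→Route 7 ($117k), Apex→Route 5 ($126k), Larkspur→Route 2 ($124k), Talus→Route 6 ($127k), Umbra→Route 3 ($123k) — total 104+117+126+124+127+123 = $721k.
Column-greedy (each route in turn goes to its best remaining carrier) gives $659k, worse by 62.
Swapping Delta↔Quanta (Delta→Route 7 $54k, Quanta→Route 1 $75k) loses 92.
Checked against all permutations: $721k is optimal.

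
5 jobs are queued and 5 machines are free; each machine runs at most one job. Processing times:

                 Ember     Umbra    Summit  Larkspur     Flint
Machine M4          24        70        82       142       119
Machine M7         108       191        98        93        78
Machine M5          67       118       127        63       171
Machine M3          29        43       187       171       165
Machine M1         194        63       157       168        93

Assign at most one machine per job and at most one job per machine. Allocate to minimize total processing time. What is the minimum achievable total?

This is the linear assignment problem.
Optimal: Ember→Machine M3 (29 min), Umbra→Machine M1 (63 min), Summit→Machine M4 (82 min), Larkspur→Machine M5 (63 min), Flint→Machine M7 (78 min) — total 29+63+82+63+78 = 315 min.
Row-greedy (each job in turn takes its cheapest remaining machine) gives 321 min, worse by 6.
Next-best assignment: Ember→Machine M4, Umbra→Machine M3, Summit→Machine M7, Larkspur→Machine M5, Flint→Machine M1 = 321 min.

Min total: 315 min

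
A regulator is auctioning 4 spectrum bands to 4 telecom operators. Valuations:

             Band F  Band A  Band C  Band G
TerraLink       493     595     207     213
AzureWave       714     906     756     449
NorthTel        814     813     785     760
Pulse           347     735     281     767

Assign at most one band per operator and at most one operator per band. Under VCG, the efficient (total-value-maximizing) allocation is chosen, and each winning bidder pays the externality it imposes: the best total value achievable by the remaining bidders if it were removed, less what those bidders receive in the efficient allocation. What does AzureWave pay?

Efficient allocation: TerraLink→Band F ($493M), AzureWave→Band A ($906M), NorthTel→Band C ($785M), Pulse→Band G ($767M); total welfare W = $2951M.
AzureWave receives Band A at value $906M, so the others get W − 906 = $2045M.
Without AzureWave: best allocation of the remaining 3 bidders over all 4 bands is TerraLink→Band A ($595M), NorthTel→Band F ($814M), Pulse→Band G ($767M), total $2176M.
VCG payment = (others' best without AzureWave) − (others' welfare with AzureWave) = 2176 − 2045 = $131M.

AzureWave pays $131M.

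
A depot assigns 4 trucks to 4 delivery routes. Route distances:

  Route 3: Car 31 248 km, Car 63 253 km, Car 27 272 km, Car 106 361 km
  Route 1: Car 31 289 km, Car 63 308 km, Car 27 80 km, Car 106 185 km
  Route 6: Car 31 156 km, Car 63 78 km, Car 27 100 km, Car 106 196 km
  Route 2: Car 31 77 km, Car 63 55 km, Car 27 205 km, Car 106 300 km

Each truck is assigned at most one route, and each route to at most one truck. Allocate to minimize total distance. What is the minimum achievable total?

Optimal: Car 31→Route 3 (248 km), Car 63→Route 2 (55 km), Car 27→Route 1 (80 km), Car 106→Route 6 (196 km) — total 248+55+80+196 = 579 km.
Row-greedy (each truck in turn takes its cheapest remaining route) gives 596 km, worse by 17.
Next-best assignment: Car 31→Route 3, Car 63→Route 2, Car 27→Route 6, Car 106→Route 1 = 588 km.
Checked against all permutations: 579 km is optimal.

Minimum total: 579 km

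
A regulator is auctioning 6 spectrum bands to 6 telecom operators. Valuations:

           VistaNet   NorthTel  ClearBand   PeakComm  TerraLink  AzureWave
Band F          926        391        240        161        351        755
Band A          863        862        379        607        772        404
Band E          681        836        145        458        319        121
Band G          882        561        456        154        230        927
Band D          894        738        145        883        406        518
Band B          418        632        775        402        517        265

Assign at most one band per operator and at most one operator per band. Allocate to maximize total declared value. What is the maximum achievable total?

Optimal: VistaNet→Band F ($926M), NorthTel→Band E ($836M), ClearBand→Band B ($775M), PeakComm→Band D ($883M), TerraLink→Band A ($772M), AzureWave→Band G ($927M) — total 926+836+775+883+772+927 = $5119M.
Next-best assignment: VistaNet→Band G, NorthTel→Band E, ClearBand→Band B, PeakComm→Band D, TerraLink→Band A, AzureWave→Band F = $4903M.
Checked against all permutations: $5119M is optimal.

Maximum total: $5119M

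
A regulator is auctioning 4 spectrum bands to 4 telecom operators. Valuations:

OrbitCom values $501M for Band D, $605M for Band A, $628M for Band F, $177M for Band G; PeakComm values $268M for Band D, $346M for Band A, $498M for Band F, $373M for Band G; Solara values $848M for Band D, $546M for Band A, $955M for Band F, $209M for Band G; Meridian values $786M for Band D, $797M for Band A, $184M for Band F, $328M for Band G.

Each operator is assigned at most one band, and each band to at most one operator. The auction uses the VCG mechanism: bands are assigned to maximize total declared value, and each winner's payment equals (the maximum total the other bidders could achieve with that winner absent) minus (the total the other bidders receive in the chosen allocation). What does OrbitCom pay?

OrbitCom pays $29M.

Efficient allocation: OrbitCom→Band A ($605M), PeakComm→Band G ($373M), Solara→Band F ($955M), Meridian→Band D ($786M); total welfare W = $2719M.
OrbitCom receives Band A at value $605M, so the others get W − 605 = $2114M.
Without OrbitCom: best allocation of the remaining 3 bidders over all 4 bands is PeakComm→Band F ($498M), Solara→Band D ($848M), Meridian→Band A ($797M), total $2143M.
VCG payment = (others' best without OrbitCom) − (others' welfare with OrbitCom) = 2143 − 2114 = $29M.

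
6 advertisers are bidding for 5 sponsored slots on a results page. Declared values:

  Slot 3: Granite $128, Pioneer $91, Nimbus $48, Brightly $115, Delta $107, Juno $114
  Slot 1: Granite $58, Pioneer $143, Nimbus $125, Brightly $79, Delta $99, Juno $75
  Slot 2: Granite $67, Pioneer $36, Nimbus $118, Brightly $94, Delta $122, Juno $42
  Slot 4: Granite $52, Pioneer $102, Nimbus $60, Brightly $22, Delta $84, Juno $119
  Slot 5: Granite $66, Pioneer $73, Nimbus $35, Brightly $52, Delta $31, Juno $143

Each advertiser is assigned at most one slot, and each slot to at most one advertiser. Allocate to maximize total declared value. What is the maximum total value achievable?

This is a one-to-one assignment (maximum-weight bipartite matching).
Optimal: Granite→Slot 3 ($128), Nimbus→Slot 1 ($125), Delta→Slot 2 ($122), Pioneer→Slot 4 ($102), Juno→Slot 5 ($143) — total 128+125+122+102+143 = $620.
Row-greedy (each advertiser in turn takes its best remaining slot) gives $525, worse by 95.
No other one-to-one assignment exceeds $620.

Max total: $620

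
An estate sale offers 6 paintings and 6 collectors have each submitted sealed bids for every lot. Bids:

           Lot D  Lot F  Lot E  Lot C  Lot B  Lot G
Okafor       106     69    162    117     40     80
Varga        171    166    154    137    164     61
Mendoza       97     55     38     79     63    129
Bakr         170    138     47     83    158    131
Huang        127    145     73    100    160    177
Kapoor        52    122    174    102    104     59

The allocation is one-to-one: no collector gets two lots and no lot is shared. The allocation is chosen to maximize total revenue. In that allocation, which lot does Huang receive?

Optimal: Okafor→Lot C ($117), Varga→Lot F ($166), Mendoza→Lot G ($129), Bakr→Lot D ($170), Huang→Lot B ($160), Kapoor→Lot E ($174) — total 117+166+129+170+160+174 = $916.
Column-greedy (each lot in turn goes to its best remaining collector) gives $894, worse by 22.
Next-best assignment: Okafor→Lot C, Varga→Lot B, Mendoza→Lot G, Bakr→Lot D, Huang→Lot F, Kapoor→Lot E = $899.
Huang's own top lot is Lot G ($177), but forcing Huang→Lot G and reassigning the rest optimally gives only $889 — worse by 27.

Huang receives Lot B.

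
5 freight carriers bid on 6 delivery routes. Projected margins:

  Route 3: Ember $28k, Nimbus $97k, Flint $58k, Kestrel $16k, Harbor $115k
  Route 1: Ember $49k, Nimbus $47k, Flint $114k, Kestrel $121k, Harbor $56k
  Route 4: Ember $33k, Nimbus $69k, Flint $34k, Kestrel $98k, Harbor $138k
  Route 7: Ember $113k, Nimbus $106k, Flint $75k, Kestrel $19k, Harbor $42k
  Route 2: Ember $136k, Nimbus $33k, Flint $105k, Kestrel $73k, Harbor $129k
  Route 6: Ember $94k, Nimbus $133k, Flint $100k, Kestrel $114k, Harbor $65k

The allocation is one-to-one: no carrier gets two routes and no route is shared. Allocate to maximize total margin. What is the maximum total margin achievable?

Maximum total: $610k

This is the linear assignment problem.
Optimal: Ember→Route 7 ($113k), Nimbus→Route 6 ($133k), Flint→Route 2 ($105k), Kestrel→Route 1 ($121k), Harbor→Route 4 ($138k) — total 113+133+105+121+138 = $610k.
Row-greedy (each carrier in turn takes its best remaining route) gives $596k, worse by 14.
Next-best assignment: Ember→Route 2, Nimbus→Route 7, Flint→Route 1, Kestrel→Route 6, Harbor→Route 4 = $608k.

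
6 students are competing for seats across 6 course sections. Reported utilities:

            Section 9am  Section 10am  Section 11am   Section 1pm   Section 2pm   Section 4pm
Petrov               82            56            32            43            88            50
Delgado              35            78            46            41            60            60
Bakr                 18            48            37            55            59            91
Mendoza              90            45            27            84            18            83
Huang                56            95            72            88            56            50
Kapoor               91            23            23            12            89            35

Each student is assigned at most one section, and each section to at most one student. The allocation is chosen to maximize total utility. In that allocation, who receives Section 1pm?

Mendoza receives Section 1pm.

Optimal: Petrov→Section 2pm (88 points), Delgado→Section 10am (78 points), Bakr→Section 4pm (91 points), Mendoza→Section 1pm (84 points), Huang→Section 11am (72 points), Kapoor→Section 9am (91 points) — total 88+78+91+84+72+91 = 504 points.
Max-entry greedy (repeatedly take the single best remaining cell) gives 495 points, worse by 9.
Next-best assignment: Petrov→Section 9am, Delgado→Section 10am, Bakr→Section 4pm, Mendoza→Section 1pm, Huang→Section 11am, Kapoor→Section 2pm = 496 points.
Mendoza's own top section is Section 9am (90 points), but forcing Mendoza→Section 9am and reassigning the rest optimally gives only 468 points — worse by 36.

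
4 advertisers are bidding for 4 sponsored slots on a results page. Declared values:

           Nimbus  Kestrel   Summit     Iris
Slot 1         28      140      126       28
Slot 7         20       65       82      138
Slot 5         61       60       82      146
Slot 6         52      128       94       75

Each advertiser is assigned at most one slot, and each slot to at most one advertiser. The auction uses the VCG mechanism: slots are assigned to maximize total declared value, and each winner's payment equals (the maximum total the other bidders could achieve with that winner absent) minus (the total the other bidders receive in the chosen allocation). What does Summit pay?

Summit pays $12.

Efficient allocation: Nimbus→Slot 5 ($61), Kestrel→Slot 6 ($128), Summit→Slot 1 ($126), Iris→Slot 7 ($138); total welfare W = $453.
Summit receives Slot 1 at value $126, so the others get W − 126 = $327.
Without Summit: best allocation of the remaining 3 bidders over all 4 slots is Nimbus→Slot 5 ($61), Kestrel→Slot 1 ($140), Iris→Slot 7 ($138), total $339.
VCG payment = (others' best without Summit) − (others' welfare with Summit) = 339 − 327 = $12.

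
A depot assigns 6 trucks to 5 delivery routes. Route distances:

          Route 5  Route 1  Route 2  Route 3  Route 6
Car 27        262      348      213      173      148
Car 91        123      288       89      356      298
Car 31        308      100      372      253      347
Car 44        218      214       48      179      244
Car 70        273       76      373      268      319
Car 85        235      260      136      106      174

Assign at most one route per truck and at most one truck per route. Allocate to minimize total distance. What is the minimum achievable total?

Treat this as an assignment problem: match each truck to one route.
Optimal: Car 91→Route 5 (123 km), Car 70→Route 1 (76 km), Car 44→Route 2 (48 km), Car 85→Route 3 (106 km), Car 27→Route 6 (148 km) — total 123+76+48+106+148 = 501 km.
Row-greedy (each truck in turn takes its cheapest remaining route) gives 789 km, worse by 288.
Swapping Car 85↔Car 44 (Car 85→Route 2 136 km, Car 44→Route 3 179 km) adds 161.
Every other assignment is strictly worse.

Min total: 501 km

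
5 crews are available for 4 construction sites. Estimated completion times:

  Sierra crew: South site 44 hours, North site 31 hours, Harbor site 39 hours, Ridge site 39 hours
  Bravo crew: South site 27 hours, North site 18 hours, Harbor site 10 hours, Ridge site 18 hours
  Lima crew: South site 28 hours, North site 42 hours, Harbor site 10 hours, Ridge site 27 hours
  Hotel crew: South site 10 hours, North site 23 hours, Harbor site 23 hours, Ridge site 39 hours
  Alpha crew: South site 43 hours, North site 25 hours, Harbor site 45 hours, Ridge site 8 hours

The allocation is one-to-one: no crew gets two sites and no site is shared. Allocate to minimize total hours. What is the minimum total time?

Optimal: Hotel crew→South site (10 hours), Bravo crew→North site (18 hours), Lima crew→Harbor site (10 hours), Alpha crew→Ridge site (8 hours) — total 10+18+10+8 = 46 hours.
Min-entry greedy (repeatedly take the single cheapest remaining cell) gives 59 hours, worse by 13.
Swapping Alpha crew↔Lima crew (Alpha crew→Harbor site 45 hours, Lima crew→Ridge site 27 hours) adds 54.

Min total: 46 hours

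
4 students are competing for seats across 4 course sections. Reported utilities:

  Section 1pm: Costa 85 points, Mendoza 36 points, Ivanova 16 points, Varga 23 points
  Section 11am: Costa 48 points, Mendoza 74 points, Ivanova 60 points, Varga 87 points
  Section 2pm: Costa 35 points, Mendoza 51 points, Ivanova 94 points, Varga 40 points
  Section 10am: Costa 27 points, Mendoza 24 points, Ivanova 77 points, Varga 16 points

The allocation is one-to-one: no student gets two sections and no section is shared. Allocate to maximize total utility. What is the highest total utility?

Max total: 300 points

Optimal: Costa→Section 1pm (85 points), Mendoza→Section 2pm (51 points), Ivanova→Section 10am (77 points), Varga→Section 11am (87 points) — total 85+51+77+87 = 300 points.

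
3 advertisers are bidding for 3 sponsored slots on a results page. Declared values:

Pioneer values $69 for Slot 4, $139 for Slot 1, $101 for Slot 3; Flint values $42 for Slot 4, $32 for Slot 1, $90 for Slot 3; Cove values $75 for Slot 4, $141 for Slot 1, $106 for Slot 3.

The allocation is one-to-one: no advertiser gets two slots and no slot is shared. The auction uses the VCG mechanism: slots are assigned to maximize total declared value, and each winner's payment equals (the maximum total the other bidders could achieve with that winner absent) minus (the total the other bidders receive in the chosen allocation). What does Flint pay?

Efficient allocation: Pioneer→Slot 1 ($139), Flint→Slot 3 ($90), Cove→Slot 4 ($75); total welfare W = $304.
Flint receives Slot 3 at value $90, so the others get W − 90 = $214.
Without Flint: best allocation of the remaining 2 bidders over all 3 slots is Pioneer→Slot 1 ($139), Cove→Slot 3 ($106), total $245.
VCG payment = (others' best without Flint) − (others' welfare with Flint) = 245 − 214 = $31.

Flint pays $31.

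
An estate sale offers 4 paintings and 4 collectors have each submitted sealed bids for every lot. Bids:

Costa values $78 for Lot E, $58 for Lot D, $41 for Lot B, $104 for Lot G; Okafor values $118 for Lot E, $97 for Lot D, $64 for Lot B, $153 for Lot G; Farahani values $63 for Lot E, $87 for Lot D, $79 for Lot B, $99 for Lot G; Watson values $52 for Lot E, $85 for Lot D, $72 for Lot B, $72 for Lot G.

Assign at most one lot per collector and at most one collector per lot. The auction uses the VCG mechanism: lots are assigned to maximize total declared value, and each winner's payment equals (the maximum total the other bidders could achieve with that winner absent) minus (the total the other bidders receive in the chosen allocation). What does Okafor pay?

Okafor pays $26.

Efficient allocation: Costa→Lot E ($78), Okafor→Lot G ($153), Farahani→Lot B ($79), Watson→Lot D ($85); total welfare W = $395.
Okafor receives Lot G at value $153, so the others get W − 153 = $242.
Without Okafor: best allocation of the remaining 3 bidders over all 4 lots is Costa→Lot G ($104), Farahani→Lot B ($79), Watson→Lot D ($85), total $268.
VCG payment = (others' best without Okafor) − (others' welfare with Okafor) = 268 − 242 = $26.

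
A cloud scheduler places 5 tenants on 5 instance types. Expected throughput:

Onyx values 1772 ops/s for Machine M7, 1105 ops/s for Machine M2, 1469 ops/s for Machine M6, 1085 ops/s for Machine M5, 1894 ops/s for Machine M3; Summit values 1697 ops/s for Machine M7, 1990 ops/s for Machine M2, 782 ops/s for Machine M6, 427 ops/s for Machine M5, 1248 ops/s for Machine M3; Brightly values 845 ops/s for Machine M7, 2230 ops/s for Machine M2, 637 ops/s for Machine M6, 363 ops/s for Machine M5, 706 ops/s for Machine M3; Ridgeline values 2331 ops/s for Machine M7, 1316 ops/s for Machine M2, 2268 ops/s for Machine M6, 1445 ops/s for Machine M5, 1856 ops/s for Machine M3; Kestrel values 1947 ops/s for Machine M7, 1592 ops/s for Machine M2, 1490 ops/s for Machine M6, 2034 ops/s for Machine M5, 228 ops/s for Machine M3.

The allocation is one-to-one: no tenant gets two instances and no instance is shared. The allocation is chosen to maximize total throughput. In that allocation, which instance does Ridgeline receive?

Ridgeline receives Machine M6.

Treat this as an assignment problem: match each tenant to one instance.
Optimal: Onyx→Machine M3 (1894 ops/s), Summit→Machine M7 (1697 ops/s), Brightly→Machine M2 (2230 ops/s), Ridgeline→Machine M6 (2268 ops/s), Kestrel→Machine M5 (2034 ops/s) — total 1894+1697+2230+2268+2034 = 10123 ops/s.
Max-entry greedy (repeatedly take the single best remaining cell) gives 9271 ops/s, worse by 852.
Checked against all permutations: 10123 ops/s is optimal.
Ridgeline's own top instance is Machine M7 (2331 ops/s), but forcing Ridgeline→Machine M7 and reassigning the rest optimally gives only 9312 ops/s — worse by 811.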